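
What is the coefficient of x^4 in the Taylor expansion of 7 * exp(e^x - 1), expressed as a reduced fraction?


exp(e^x - 1) = sum_{k>=0} Bell_k x^k / k!, where Bell_k is the k-th Bell number.
So the coefficient of x^4 is 7 * Bell_4 / 4!.
Computing: Bell_4 = 15 and 4! = 24, giving
7 * 15/24 = 35/8.

35/8


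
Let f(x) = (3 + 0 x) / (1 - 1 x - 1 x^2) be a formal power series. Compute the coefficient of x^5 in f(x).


Write f(x) = sum_{k>=0} a_k x^k. Multiplying both sides by 1 - 1 x - 1 x^2 gives
(1 - 1 x - 1 x^2) sum_{k>=0} a_k x^k = 3 + 0 x.
Matching coefficients:
 x^0: a_0 = 3
 x^1: a_1 - 1 a_0 = 0  =>  a_1 = 1*3 + 0 = 3
 x^k (k >= 2): a_k = 1 a_{k-1} + 1 a_{k-2}.
Iterating: a_2 = 6, a_3 = 9, a_4 = 15, a_5 = 24.
So the coefficient of x^5 is 24.

24


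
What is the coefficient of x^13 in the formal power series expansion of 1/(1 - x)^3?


The expansion 1/(1 - x)^r = sum_{k>=0} C(k + r - 1, r - 1) x^k follows from the multiset / negative-binomial theorem (or from repeated differentiation of the geometric series).
For r = 3 and k = 13:
C(15, 2) = 1307674368000 / (2 * 6227020800) = 105.

105


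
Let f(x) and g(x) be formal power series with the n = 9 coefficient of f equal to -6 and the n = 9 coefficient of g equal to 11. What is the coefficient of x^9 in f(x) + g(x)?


Addition of formal power series is termwise.
The coefficient of x^9 in f + g = -6 + 11
= 5

5


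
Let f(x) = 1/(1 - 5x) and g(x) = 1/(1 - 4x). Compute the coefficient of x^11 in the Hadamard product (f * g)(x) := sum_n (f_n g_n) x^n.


f has coefficients f_k = 5^k and g has coefficients g_k = 4^k, so the Hadamard product has coefficient (f*g)_k = 5^k * 4^k = 20^k.
For k = 11: 20^11 = 204800000000000.

204800000000000


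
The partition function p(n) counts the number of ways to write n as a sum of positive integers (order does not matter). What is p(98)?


Using the generating function prod_{k>=1} 1/(1-x^k), we compute p(98).
By dynamic programming over parts 1 through 98:
p(98) = 150198136

150198136


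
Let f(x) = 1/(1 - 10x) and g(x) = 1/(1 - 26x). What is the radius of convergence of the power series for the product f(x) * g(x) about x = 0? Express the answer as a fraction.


The radius of 1/(1 - 10x) is 1/10 (nearest singularity at x = 1/10), and the radius of 1/(1 - 26x) is 1/26.
The product f(x)*g(x) = 1/((1 - 10x)(1 - 26x)) has singularities at both 1/10 and 1/26, so its radius of convergence is the distance to the nearest one:
min(1/10, 1/26) = 1/26.

1/26


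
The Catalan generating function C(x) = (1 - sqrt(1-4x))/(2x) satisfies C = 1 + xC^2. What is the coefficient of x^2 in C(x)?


Substituting x -> x scales the n-th coefficient by 1, so [x^2] C(x) = C_2.
C_2 = C(2*2, 2)/(3) = 6/3 = 2.
= 2.

2


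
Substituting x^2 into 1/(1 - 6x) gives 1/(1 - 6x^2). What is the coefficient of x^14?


The coefficient of x^(2m) in 1/(1 - 6x^2) is 6^m.
With n = 14 = 2*7, the coefficient is 6^7 = 279936.

279936


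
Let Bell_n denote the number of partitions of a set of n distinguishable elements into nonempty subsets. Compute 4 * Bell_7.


Bell_7 can be computed from the Bell triangle or from Dobinski's identity Bell_n = (1/e) * sum_{k>=0} k^n / k!.
Computing Bell_7 = 877.
Then 4 * 877 = 3508.

3508


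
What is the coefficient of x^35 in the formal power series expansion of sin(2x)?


The Maclaurin series is sin(t) = sum_{k>=0} (-1)^k t^(2k+1) / (2k+1)!, so substituting t = 2x, only odd powers of x are nonzero, with coefficient of x^(2k+1) equal to (-1)^k 2^(2k+1) / (2k+1)!.
Write 35 = 2*17 + 1, giving the coefficient (-1)^17 * 2^35 / 35! = -34359738368/10333147966386144929666651337523200000000 = -8/2405873491984360136479756640625.

-8/2405873491984360136479756640625


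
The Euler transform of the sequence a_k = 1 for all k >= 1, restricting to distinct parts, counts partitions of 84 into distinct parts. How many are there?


Partitions of 84 into distinct parts can be computed via generating function.
Product (1+x)(1+x^2)(1+x^3)...
The coefficient of x^84 = 111322

111322


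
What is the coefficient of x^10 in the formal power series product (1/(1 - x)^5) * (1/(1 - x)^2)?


Combine the factors: (1/(1 - x)^5) * (1/(1 - x)^2) = 1/(1 - x)^7.
Then use 1/(1 - x)^r = sum_{k>=0} C(k + r - 1, r - 1) x^k with r = 7 and k = 10:
C(16, 6) = 8008.

8008


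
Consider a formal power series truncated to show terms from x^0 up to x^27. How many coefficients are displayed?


From x^0 to x^27 inclusive, the count is 27 - 0 + 1 = 28.

28


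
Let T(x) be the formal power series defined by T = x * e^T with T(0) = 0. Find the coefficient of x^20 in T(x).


Apply the Lagrange inversion formula: if T = x * phi(T) with phi(t) = e^t, then
[x^n] T = (1/n) [t^(n-1)] phi(t)^n = (1/n) [t^(n-1)] e^(n t) = (1/n) * n^(n-1) / (n-1)! = n^(n-1) / n!.
When c = 1 this is the Cayley count of rooted labeled trees on n vertices, divided by n!.
For n = 20: 20^19 / 20! = 5242880000000000000000000/2432902008176640000 = 32000000000000000/14849255421.

32000000000000000/14849255421


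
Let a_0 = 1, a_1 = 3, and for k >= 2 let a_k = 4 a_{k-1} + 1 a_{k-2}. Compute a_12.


Iterating the recurrence forward:
a_0 = 1
a_1 = 3
a_2 = 4*3 + 1*1 = 13
a_3 = 4*13 + 1*3 = 55
a_4 = 4*55 + 1*13 = 233
a_5 = 4*233 + 1*55 = 987
a_6 = 4*987 + 1*233 = 4181
a_7 = 4*4181 + 1*987 = 17711
a_8 = 4*17711 + 1*4181 = 75025
a_9 = 4*75025 + 1*17711 = 317811
a_10 = 4*317811 + 1*75025 = 1346269
a_11 = 4*1346269 + 1*317811 = 5702887
a_12 = 4*5702887 + 1*1346269 = 24157817
So a_12 = 24157817.

24157817


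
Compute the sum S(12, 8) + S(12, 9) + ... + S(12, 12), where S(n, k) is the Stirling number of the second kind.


By definition, S(n, k) counts partitions of an n-set into exactly k nonempty blocks.
Computing row n = 12 for k = 8..12:
S(12, k): 159027, 22275, 1705, 66, 1
Sum = 183074.

183074


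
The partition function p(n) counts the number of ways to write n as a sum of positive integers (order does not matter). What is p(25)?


Using the generating function prod_{k>=1} 1/(1-x^k), we compute p(25).
By dynamic programming over parts 1 through 25:
p(25) = 1958

1958


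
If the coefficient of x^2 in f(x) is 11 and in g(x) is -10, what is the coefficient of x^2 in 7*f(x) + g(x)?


Scalar multiplication scales coefficients: 7 * 11 = 77.
Then add the g coefficient: 77 + -10
= 67

67


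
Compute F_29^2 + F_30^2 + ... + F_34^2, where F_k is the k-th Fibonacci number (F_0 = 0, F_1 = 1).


There is a standard identity sum_{k=0}^{N} F_k^2 = F_N * F_{N+1} (proved inductively from the telescoping relation F_k^2 = F_k F_{k+1} - F_{k-1} F_k). Then
sum_{k=29}^{34} F_k^2 = F_34 F_35 - F_28 F_29.
Computing: F_34 = 5702887, F_35 = 9227465, F_28 = 317811, F_29 = 514229.
Sum = 5702887 * 9227465 - 317811 * 514229 = 52459762558736.

52459762558736


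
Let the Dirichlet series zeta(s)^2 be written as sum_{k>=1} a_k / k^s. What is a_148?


The Dirichlet convolution of the constant function 1 with itself gives (1 * 1)(k) = sum_{d | k} 1 = d(k), the number of positive divisors of k.
Since zeta(s) = sum_{k>=1} 1/k^s, we have zeta(s)^2 = sum_{k>=1} d(k)/k^s, so a_k = d(k).
For k = 148: the divisors are 1, 2, 4, 37, 74, 148.
Count = 6.

6


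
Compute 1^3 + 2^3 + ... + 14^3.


This power sum has a closed form given by Faulhaber's formula
sum_{k=1}^{m} k^p = (1 / (p + 1)) * sum_{j=0}^{p} C(p + 1, j) B_j m^(p + 1 - j),
but for small m direct computation is fastest:
1 + 8 + 27 + 64 + 125 + 216 + 343 + 512 + 729 + 1000 + 1331 + 1728 + 2197 + 2744 = 11025.

11025


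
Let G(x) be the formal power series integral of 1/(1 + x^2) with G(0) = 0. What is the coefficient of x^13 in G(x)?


1/(1 + x^2) = sum_{j>=0} (-1)^j x^(2j). Integrating termwise with G(0) = 0:
G(x) = sum_{j>=0} (-1)^j x^(2j+1) / (2j+1) = arctan(x).
Only odd powers are nonzero. For x^13 write 13 = 2*6 + 1, giving
(-1)^6 / 13 = 1/13 = 1/13.

1/13


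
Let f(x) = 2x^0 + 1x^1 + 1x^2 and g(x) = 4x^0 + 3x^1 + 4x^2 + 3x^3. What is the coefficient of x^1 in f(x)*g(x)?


Cauchy product at x^1:
2*3 + 1*4
= 10

10


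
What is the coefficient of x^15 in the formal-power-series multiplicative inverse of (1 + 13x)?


The inverse is 1/(1 + 13x). Apply the geometric identity 1/(1 - y) = sum_{k>=0} y^k with y = -13x:
1/(1 + 13x) = sum_{k>=0} (-13)^k x^k.
So the coefficient of x^15 is (-13)^15 = -51185893014090757.

-51185893014090757


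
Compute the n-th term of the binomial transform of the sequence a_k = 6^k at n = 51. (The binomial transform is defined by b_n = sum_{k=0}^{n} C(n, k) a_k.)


With a_k = 6^k, b_n = sum_{k=0}^{n} C(n, k) 6^k = (1 + 6)^n by the binomial theorem.
For n = 51: (1 + 6)^51 = 7^51 = 12589255298531885026341962383987545444758743.

12589255298531885026341962383987545444758743


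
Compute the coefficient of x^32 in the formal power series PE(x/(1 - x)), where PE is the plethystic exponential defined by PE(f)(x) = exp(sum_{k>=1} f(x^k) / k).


For f(x) = x/(1 - x) we have
sum_{k>=1} f(x^k) / k = sum_{k>=1} (1/k) * x^k / (1 - x^k) = sum_{k, m >= 1} x^(k m) / k,
which after exponentiating simplifies to
PE(x/(1 - x)) = prod_{k>=1} 1 / (1 - x^k).
This is the generating function for the partition function p(n), so the coefficient of x^32 is p(32).
Computing p(32) by dynamic programming over parts 1, 2, ..., 32: p(32) = 8349.

8349


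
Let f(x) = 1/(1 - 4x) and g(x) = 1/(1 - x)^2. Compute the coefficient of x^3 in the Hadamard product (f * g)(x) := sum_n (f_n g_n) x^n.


f has coefficients f_k = 4^k. For g = 1/(1 - x)^2 the coefficient is g_k = C(k + 1, 1) = k + 1. The Hadamard coefficient is (f * g)_k = 4^k * (k + 1).
For k = 3: 4^3 * 4 = 64 * 4 = 256.

256


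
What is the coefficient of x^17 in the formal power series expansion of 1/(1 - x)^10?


The negative binomial / multiset identity is
1/(1 - x)^r = sum_{k>=0} C(k + r - 1, r - 1) x^k.
Here r = 10 and k = 17, so the coefficient is
C(17 + 9, 9) = C(26, 9)
= 3124550

3124550


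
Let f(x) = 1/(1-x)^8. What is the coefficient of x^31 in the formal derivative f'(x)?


Differentiate: d/dx [ 1/(1-x)^r ] = r / (1-x)^(r+1).
Here r = 8, so f'(x) = 8 / (1-x)^9.
The expansion of 1/(1-x)^(r+1) has coefficient of x^n equal to C(n+r, r).
So the coefficient of x^31 in f'(x) is
8 * C(39, 8) = 8 * 61523748 = 492189984

492189984


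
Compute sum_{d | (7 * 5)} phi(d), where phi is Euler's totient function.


First, 7 * 5 = 35. One classical identity is sum_{d | n} phi(d) = n (each k in [1, n] has a unique gcd with n, and among the k's with gcd(k, n) = n/d there are phi(d) of them). So the sum equals 35. We also verify directly:
Divisors of 35: 1, 5, 7, 35.
phi values: 1, 4, 6, 24.
Sum = 35.

35


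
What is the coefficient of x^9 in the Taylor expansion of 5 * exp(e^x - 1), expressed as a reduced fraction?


exp(e^x - 1) = sum_{k>=0} Bell_k x^k / k!, where Bell_k is the k-th Bell number.
So the coefficient of x^9 is 5 * Bell_9 / 9!.
Computing: Bell_9 = 21147 and 9! = 362880, giving
5 * 21147/362880 = 1007/3456.

1007/3456


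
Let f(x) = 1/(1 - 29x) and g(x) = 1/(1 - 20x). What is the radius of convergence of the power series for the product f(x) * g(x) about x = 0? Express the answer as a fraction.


The radius of 1/(1 - 29x) is 1/29 (nearest singularity at x = 1/29), and the radius of 1/(1 - 20x) is 1/20.
The product f(x)*g(x) = 1/((1 - 29x)(1 - 20x)) has singularities at both 1/29 and 1/20, so its radius of convergence is the distance to the nearest one:
min(1/29, 1/20) = 1/29.

1/29


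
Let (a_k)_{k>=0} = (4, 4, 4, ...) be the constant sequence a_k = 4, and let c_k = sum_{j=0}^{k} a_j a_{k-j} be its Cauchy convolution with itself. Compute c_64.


Since a_j = 4 for all j >= 0, the convolution sum becomes
c_k = sum_{j=0}^{k} 4 * 4 = 16 * (k + 1).
Equivalently, the generating function of (a_k) is 4/(1 - x) and its square is 16/(1 - x)^2 = sum_{k>=0} 16(k + 1) x^k.
For k = 64: 16 * 65 = 1040.

1040


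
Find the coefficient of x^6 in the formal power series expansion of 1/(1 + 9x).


Write 1/(1 + c x) = 1/(1 - (-c) x) and apply the geometric-series identity
1/(1 - y) = sum_{k>=0} y^k to get 1/(1 + c x) = sum_{k>=0} (-c)^k x^k.
So the coefficient of x^k is (-c)^k = (-1)^k * c^k.
Here c = 9 and k = 6:
(-9)^6 = 1 * 531441 = 531441

531441


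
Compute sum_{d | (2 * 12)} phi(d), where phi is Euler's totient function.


First, 2 * 12 = 24. One classical identity is sum_{d | n} phi(d) = n (each k in [1, n] has a unique gcd with n, and among the k's with gcd(k, n) = n/d there are phi(d) of them). So the sum equals 24. We also verify directly:
Divisors of 24: 1, 2, 3, 4, 6, 8, 12, 24.
phi values: 1, 1, 2, 2, 2, 4, 4, 8.
Sum = 24.

24


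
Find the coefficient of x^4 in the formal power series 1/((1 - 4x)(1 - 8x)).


By partial fractions or Cauchy convolution:
The coefficient equals sum_{k=0}^{4} 4^k * 8^(4-k).
= 7936

7936


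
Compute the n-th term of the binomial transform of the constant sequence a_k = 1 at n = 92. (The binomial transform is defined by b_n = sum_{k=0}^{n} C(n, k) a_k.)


With a_k = 1 for all k, b_n = sum_{k=0}^{n} C(n, k) = 2^n by the binomial theorem.
For n = 92: 2^92 = 4951760157141521099596496896.

4951760157141521099596496896


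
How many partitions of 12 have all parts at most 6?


Using the generating function (1-x)^(-1)(1-x^2)^(-1)...(1-x^6)^(-1),
the coefficient of x^12 counts these restricted partitions.
Result = 58

58


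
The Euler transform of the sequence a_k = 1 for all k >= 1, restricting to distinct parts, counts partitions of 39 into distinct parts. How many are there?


Partitions of 39 into distinct parts can be computed via generating function.
Product (1+x)(1+x^2)(1+x^3)...
The coefficient of x^39 = 982

982


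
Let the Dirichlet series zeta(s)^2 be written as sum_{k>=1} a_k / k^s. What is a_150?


The Dirichlet convolution of the constant function 1 with itself gives (1 * 1)(k) = sum_{d | k} 1 = d(k), the number of positive divisors of k.
Since zeta(s) = sum_{k>=1} 1/k^s, we have zeta(s)^2 = sum_{k>=1} d(k)/k^s, so a_k = d(k).
For k = 150: the divisors are 1, 2, 3, 5, 6, 10, 15, 25, 30, 50, 75, 150.
Count = 12.

12


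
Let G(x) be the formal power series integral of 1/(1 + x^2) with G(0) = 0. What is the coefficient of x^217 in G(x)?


1/(1 + x^2) = sum_{j>=0} (-1)^j x^(2j). Integrating termwise with G(0) = 0:
G(x) = sum_{j>=0} (-1)^j x^(2j+1) / (2j+1) = arctan(x).
Only odd powers are nonzero. For x^217 write 217 = 2*108 + 1, giving
(-1)^108 / 217 = 1/217 = 1/217.

1/217


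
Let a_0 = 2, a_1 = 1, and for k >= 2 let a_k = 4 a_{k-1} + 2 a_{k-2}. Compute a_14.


Iterating the recurrence forward:
a_0 = 2
a_1 = 1
a_2 = 4*1 + 2*2 = 8
a_3 = 4*8 + 2*1 = 34
a_4 = 4*34 + 2*8 = 152
a_5 = 4*152 + 2*34 = 676
a_6 = 4*676 + 2*152 = 3008
a_7 = 4*3008 + 2*676 = 13384
a_8 = 4*13384 + 2*3008 = 59552
a_9 = 4*59552 + 2*13384 = 264976
a_10 = 4*264976 + 2*59552 = 1179008
a_11 = 4*1179008 + 2*264976 = 5245984
a_12 = 4*5245984 + 2*1179008 = 23341952
a_13 = 4*23341952 + 2*5245984 = 103859776
a_14 = 4*103859776 + 2*23341952 = 462123008
So a_14 = 462123008.

462123008


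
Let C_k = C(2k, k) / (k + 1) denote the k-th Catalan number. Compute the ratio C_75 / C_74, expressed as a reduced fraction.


Using C_k = (2k)! / (k! (k+1)!), the ratio C_{k+1}/C_k simplifies to
C_{k+1}/C_k = [(2k+2)! / ((k+1)! (k+2)!)] * [k! (k+1)! / (2k)!]
 = (2k+2)(2k+1) / ((k+1)(k+2)) = 2(2k+1) / (k+2).
For k = 74: 2(2*74 + 1) / (74 + 2) = 298/76 = 149/38.

149/38


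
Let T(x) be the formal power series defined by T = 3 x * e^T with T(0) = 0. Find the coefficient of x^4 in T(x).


Apply the Lagrange inversion formula: if T = 3 x * phi(T) with phi(t) = e^t, then
[x^n] T = 3^n * (1/n) [t^(n-1)] phi(t)^n = 3^n * (1/n) [t^(n-1)] e^(n t) = 3^n * (1/n) * n^(n-1) / (n-1)! = 3^n * n^(n-1) / n!.
When c = 1 this is the Cayley count of rooted labeled trees on n vertices, divided by n!.
For n = 4: 3^4 * 4^3 / 4! = 81 * 64/24 = 216.

216


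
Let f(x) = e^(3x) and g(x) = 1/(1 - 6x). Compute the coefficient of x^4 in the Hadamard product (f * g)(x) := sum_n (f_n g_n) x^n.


Expanding: f_k = 3^k/k! (from e^(3x)) and g_k = 6^k (from 1/(1 - 6x)). So the Hadamard coefficient (f * g)_k = 3^k 6^k / k! = (18)^k / k!.
For k = 4: 18^4/4! = 104976/24 = 4374.

4374


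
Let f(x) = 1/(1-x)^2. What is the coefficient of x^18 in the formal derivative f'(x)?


Differentiate: d/dx [ 1/(1-x)^r ] = r / (1-x)^(r+1).
Here r = 2, so f'(x) = 2 / (1-x)^3.
The expansion of 1/(1-x)^(r+1) has coefficient of x^n equal to C(n+r, r).
So the coefficient of x^18 in f'(x) is
2 * C(20, 2) = 2 * 190 = 380

380


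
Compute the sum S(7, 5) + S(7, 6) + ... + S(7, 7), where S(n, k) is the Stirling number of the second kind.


By definition, S(n, k) counts partitions of an n-set into exactly k nonempty blocks.
Computing row n = 7 for k = 5..7:
S(7, k): 140, 21, 1
Sum = 162.

162


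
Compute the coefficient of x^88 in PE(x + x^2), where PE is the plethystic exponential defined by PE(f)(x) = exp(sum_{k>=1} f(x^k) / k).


With f(x) = x + x^2, the exponent is sum_{k>=1} (x^k + x^(2k)) / k = -ln(1 - x) - ln(1 - x^2). Exponentiating:
PE(x + x^2) = 1 / ((1 - x)(1 - x^2)).
This is the generating function for partitions of n into parts of size 1 or 2. The number of 2's can be any j in 0..44, and the rest are 1's, so
[x^88] = floor(88/2) + 1 = 45.

45


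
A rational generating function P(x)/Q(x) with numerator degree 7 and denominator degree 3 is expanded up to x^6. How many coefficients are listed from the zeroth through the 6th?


Expanding up to x^6 gives the coefficients for x^0, x^1, ..., x^6.
That is 6 + 1 = 7 coefficients in total.

7


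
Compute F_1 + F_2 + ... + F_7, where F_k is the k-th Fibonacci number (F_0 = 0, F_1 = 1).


Use the identity sum_{k=0}^{N} F_k = F_{N+2} - 1 (which follows from F_{k+2} - F_{k+1} = F_k). Then
sum_{k=1}^{7} F_k = (F_{9} - 1) - (F_{2} - 1) = F_{9} - F_{2}.
Computing: F_{9} = 34, F_{2} = 1, so
Sum = 34 - 1 = 33.

33


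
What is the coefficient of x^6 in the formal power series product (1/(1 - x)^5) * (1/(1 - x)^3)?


Combine the factors: (1/(1 - x)^5) * (1/(1 - x)^3) = 1/(1 - x)^8.
Then use 1/(1 - x)^r = sum_{k>=0} C(k + r - 1, r - 1) x^k with r = 8 and k = 6:
C(13, 7) = 1716.

1716


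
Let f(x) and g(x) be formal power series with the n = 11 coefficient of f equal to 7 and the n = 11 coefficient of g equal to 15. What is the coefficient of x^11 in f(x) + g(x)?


Addition of formal power series is termwise.
The coefficient of x^11 in f + g = 7 + 15
= 22

22


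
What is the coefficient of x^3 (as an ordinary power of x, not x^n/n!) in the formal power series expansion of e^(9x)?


The exponential series is e^y = sum_{k>=0} y^k / k!. Substituting y = 9x gives
e^(9x) = sum_{k>=0} 9^k x^k / k!.
So the coefficient of x^n is a^n/n! with a = 9, n = 3:
9^3 / 3! = 729/6 = 243/2

243/2


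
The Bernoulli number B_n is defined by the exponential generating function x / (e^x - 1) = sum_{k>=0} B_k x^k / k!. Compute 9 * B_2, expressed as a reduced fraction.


Bernoulli numbers can also be computed recursively via B_0 = 1 and sum_{j=0}^{m} C(m+1, j) B_j = 0 for m >= 1. Odd-index Bernoulli numbers vanish for k >= 3.
Computing B_2 = 1/6, so 9 * B_2 = 9 * 1/6 = 3/2.

3/2


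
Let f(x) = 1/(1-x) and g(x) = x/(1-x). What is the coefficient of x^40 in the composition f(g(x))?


First simplify the composition: f(g(x)) = 1/(1 - x/(1-x)) = (1-x)/((1-x) - x) = (1-x)/(1-2x).
Now extract the coefficient. Write (1-x)/(1-2x) = 1/(1-2x) - x/(1-2x).
The coefficient of x^n in 1/(1-2x) is 2^n, and in x/(1-2x) is 2^(n-1) (for n >= 1).
So the coefficient of x^40 is 2^40 - 2^39 = 1099511627776 - 549755813888 = 549755813888.

549755813888


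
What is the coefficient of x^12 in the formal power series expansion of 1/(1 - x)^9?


The negative binomial / multiset identity is
1/(1 - x)^r = sum_{k>=0} C(k + r - 1, r - 1) x^k.
Here r = 9 and k = 12, so the coefficient is
C(12 + 8, 8) = C(20, 8)
= 125970

125970


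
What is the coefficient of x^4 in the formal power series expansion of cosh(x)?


The Maclaurin series is cosh(t) = sum_{m>=0} t^(2m) / (2m)!, so substituting t = x, only even powers of x are nonzero, with coefficient of x^(2m) equal to 1 / (2m)!.
For x^4 the coefficient is 1/4! = 1/24 = 1/24.

1/24


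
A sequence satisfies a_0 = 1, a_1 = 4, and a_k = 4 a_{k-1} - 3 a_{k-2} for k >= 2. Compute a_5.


The characteristic equation is t^2 - 4 t + 3 = 0, with roots r_1 = 3 and r_2 = 1 (so c_1 = r_1 + r_2, c_2 = -r_1 r_2 as required).
One can use the closed form a_n = A r_1^n + B r_2^n, but direct iteration is more reliable:
a_0 = 1, a_1 = 4, a_2 = 13, a_3 = 40, a_4 = 121, a_5 = 364.
So a_5 = 364.

364


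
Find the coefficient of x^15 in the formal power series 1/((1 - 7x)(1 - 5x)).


By partial fractions or Cauchy convolution:
The coefficient equals sum_{k=0}^{15} 7^k * 5^(15-k).
= 16540171339488

16540171339488


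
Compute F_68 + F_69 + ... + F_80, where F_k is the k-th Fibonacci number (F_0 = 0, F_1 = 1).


Use the identity sum_{k=0}^{N} F_k = F_{N+2} - 1 (which follows from F_{k+2} - F_{k+1} = F_k). Then
sum_{k=68}^{80} F_k = (F_{82} - 1) - (F_{69} - 1) = F_{82} - F_{69}.
Computing: F_{82} = 61305790721611591, F_{69} = 117669030460994, so
Sum = 61305790721611591 - 117669030460994 = 61188121691150597.

61188121691150597


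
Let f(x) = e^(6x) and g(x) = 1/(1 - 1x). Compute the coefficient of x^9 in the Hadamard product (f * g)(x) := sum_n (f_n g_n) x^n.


Expanding: f_k = 6^k/k! (from e^(6x)) and g_k = 1^k (from 1/(1 - 1x)). So the Hadamard coefficient (f * g)_k = 6^k 1^k / k! = (6)^k / k!.
For k = 9: 6^9/9! = 10077696/362880 = 972/35.

972/35


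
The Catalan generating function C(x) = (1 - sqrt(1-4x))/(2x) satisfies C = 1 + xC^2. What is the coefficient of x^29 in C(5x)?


Substituting x -> 5x scales the n-th coefficient by 5^n, so [x^29] C(5x) = 5^29 * C_29.
C_29 = C(2*29, 29)/(30) = 30067266499541040/30 = 1002242216651368.
So 5^29 * 1002242216651368 = 186264514923095703125 * 1002242216651368 = 186682160320015251636505126953125000.

186682160320015251636505126953125000


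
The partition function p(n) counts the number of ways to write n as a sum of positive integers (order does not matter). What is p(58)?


Using the generating function prod_{k>=1} 1/(1-x^k), we compute p(58).
By dynamic programming over parts 1 through 58:
p(58) = 715220

715220


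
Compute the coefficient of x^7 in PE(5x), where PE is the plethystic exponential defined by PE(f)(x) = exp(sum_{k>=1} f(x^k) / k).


With f(x) = 5x, the exponent is sum_{k>=1} 5 x^k / k = 5 * (-ln(1 - x)). Exponentiating:
PE(5x) = exp(-5 ln(1 - x)) = 1/(1 - x)^5.
By the negative binomial expansion, [x^n] 1/(1 - x)^5 = C(n + 4, 4).
For n = 7: C(11, 4) = 330.

330


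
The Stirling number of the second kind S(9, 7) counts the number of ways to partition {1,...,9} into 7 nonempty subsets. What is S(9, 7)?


Using the explicit formula S(n,k) = (1/k!) sum_{j=0}^{k} (-1)^(k-j) C(k,j) j^n:
S(9, 7) = 462
Equivalently, S(n,k) is n! times the coefficient of x^n in the EGF (e^x - 1)^k / k!.

462


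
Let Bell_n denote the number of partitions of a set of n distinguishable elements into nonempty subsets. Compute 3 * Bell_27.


Bell_27 can be computed from the Bell triangle or from Dobinski's identity Bell_n = (1/e) * sum_{k>=0} k^n / k!.
Computing Bell_27 = 545717047936059989389.
Then 3 * 545717047936059989389 = 1637151143808179968167.

1637151143808179968167


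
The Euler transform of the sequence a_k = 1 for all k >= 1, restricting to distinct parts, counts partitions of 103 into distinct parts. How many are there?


Partitions of 103 into distinct parts can be computed via generating function.
Product (1+x)(1+x^2)(1+x^3)...
The coefficient of x^103 = 570078

570078


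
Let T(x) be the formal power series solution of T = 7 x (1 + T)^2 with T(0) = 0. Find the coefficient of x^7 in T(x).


Apply the Lagrange inversion formula: if T = 7 x * phi(T) with phi(t) = (1 + t)^2, then [x^n] T = 7^n * (1/n) [t^(n-1)] phi(t)^n = 7^n * (1/n) [t^(n-1)] (1 + t)^(2n) = 7^n * (1/n) C(2n, n-1).
Using the identity C(2n, n-1) = C(2n, n) * n / (n+1), the unscaled factor equals C(2n, n) / (n+1) = C_n, the n-th Catalan number.
For n = 7: C_7 = C(14, 7) / 8 = 3432/8 = 429.
With the 7^7 = 823543 factor, the coefficient is 823543 * 429 = 353299947.

353299947


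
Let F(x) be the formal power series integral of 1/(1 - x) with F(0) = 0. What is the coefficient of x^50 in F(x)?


1/(1 - x) = sum_{k>=0} x^k. Integrating termwise and using F(0) = 0 gives
F(x) = sum_{k>=0} x^(k+1) / (k+1) = sum_{m>=1} x^m / m = -ln(1 - x).
So the coefficient of x^50 is 1/50 = 1/50.

1/50


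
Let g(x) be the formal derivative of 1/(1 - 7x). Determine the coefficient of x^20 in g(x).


Differentiate termwise: d/dx sum_{k>=0} 7^k x^k = sum_{k>=1} k 7^k x^(k-1) = sum_{j>=0} (j+1) 7^(j+1) x^j.
Equivalently, d/dx [1/(1 - 7x)] = 7/(1 - 7x)^2.
For j = 20: 21 * 7^21 = 21 * 558545864083284007 = 11729463145748964147.

11729463145748964147


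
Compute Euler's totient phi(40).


phi(n) counts integers in [1, n] coprime to n. Using the multiplicative formula phi(n) = n * prod_{p | n} (1 - 1/p):
40 = 2^3 * 5, so
phi(40) = 40 * (1 - 1/2) * (1 - 1/5) = 16.

16


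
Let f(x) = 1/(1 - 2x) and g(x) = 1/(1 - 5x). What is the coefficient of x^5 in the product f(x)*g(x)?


The coefficient of x^n in f*g is the Cauchy product: sum_{k=0}^{n} a^k * b^(n-k).
With a=2, b=5, n=5:
sum_{k=0}^{5} 2^k * 5^(5-k)
= 5187

5187


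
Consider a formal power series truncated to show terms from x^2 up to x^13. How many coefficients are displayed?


From x^2 to x^13 inclusive, the count is 13 - 2 + 1 = 12.

12


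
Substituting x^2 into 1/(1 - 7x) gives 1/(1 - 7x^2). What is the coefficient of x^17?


Since 1/(1 - 7x^2) only has even powers of x,
the coefficient of x^17 (odd) is 0.

0


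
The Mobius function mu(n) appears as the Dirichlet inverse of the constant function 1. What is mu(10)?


10 = 2 * 5 (all distinct primes).
mu(10) = (-1)^2 = 1

1


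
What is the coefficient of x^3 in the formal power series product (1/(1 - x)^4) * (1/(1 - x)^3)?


Combine the factors: (1/(1 - x)^4) * (1/(1 - x)^3) = 1/(1 - x)^7.
Then use 1/(1 - x)^r = sum_{k>=0} C(k + r - 1, r - 1) x^k with r = 7 and k = 3:
C(9, 6) = 84.

84


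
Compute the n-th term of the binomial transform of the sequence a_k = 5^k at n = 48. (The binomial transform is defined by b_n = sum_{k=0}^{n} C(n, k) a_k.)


With a_k = 5^k, b_n = sum_{k=0}^{n} C(n, k) 5^k = (1 + 5)^n by the binomial theorem.
For n = 48: (1 + 5)^48 = 6^48 = 22452257707354557240087211123792674816.

22452257707354557240087211123792674816


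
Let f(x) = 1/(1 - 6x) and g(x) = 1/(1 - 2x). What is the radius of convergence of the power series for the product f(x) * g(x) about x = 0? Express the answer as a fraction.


The radius of 1/(1 - 6x) is 1/6 (nearest singularity at x = 1/6), and the radius of 1/(1 - 2x) is 1/2.
The product f(x)*g(x) = 1/((1 - 6x)(1 - 2x)) has singularities at both 1/6 and 1/2, so its radius of convergence is the distance to the nearest one:
min(1/6, 1/2) = 1/6.

1/6


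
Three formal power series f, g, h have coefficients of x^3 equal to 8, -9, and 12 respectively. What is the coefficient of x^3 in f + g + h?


Series addition is componentwise:
8 + -9 + 12
= 11

11


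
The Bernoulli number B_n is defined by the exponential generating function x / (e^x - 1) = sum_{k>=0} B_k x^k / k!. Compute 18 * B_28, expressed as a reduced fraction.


Bernoulli numbers can also be computed recursively via B_0 = 1 and sum_{j=0}^{m} C(m+1, j) B_j = 0 for m >= 1. Odd-index Bernoulli numbers vanish for k >= 3.
Computing B_28 = -23749461029/870, so 18 * B_28 = 18 * -23749461029/870 = -71248383087/145.

-71248383087/145


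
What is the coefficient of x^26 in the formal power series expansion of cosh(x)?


The Maclaurin series is cosh(t) = sum_{m>=0} t^(2m) / (2m)!, so substituting t = x, only even powers of x are nonzero, with coefficient of x^(2m) equal to 1 / (2m)!.
For x^26 the coefficient is 1/26! = 1/403291461126605635584000000 = 1/403291461126605635584000000.

1/403291461126605635584000000


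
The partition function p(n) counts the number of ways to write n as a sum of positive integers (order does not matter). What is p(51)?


Using the generating function prod_{k>=1} 1/(1-x^k), we compute p(51).
By dynamic programming over parts 1 through 51:
p(51) = 239943

239943


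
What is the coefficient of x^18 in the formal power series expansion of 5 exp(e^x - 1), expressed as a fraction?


exp(e^x - 1) is the exponential generating function for the Bell numbers Bell_k: exp(e^x - 1) = sum_{k>=0} Bell_k x^k / k!.
So the coefficient of x^18 in 5 exp(e^x - 1) is 5 Bell_18 / 18!.
Computing: Bell_18 = 682076806159 and 18! = 6402373705728000, giving
5 * 682076806159/6402373705728000 = 97439543737/182924963020800.

97439543737/182924963020800


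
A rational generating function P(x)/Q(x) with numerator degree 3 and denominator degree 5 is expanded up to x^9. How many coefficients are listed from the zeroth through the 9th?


Expanding up to x^9 gives the coefficients for x^0, x^1, ..., x^9.
That is 9 + 1 = 10 coefficients in total.

10


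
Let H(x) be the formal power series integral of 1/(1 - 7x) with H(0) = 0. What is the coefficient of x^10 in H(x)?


1/(1 - 7x) = sum_{k>=0} 7^k x^k. Integrating termwise with H(0) = 0:
H(x) = sum_{k>=0} 7^k x^(k+1) / (k+1) = sum_{m>=1} 7^(m-1) x^m / m.
For m = 10: 7^9/10 = 40353607/10 = 40353607/10.

40353607/10


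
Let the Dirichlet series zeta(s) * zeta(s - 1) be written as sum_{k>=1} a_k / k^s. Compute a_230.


Convolution gives a_k = sum_{d | k} d * 1 = sum_{d | k} d = sigma(k), the sum of positive divisors of k.
For k = 230, the divisors are 1, 2, 5, 10, 23, 46, 115, 230, so
sigma(230) = 1 + 2 + 5 + 10 + 23 + 46 + 115 + 230 = 432.

432


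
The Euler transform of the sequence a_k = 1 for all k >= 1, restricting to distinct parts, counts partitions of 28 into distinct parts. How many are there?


Partitions of 28 into distinct parts can be computed via generating function.
Product (1+x)(1+x^2)(1+x^3)...
The coefficient of x^28 = 222

222


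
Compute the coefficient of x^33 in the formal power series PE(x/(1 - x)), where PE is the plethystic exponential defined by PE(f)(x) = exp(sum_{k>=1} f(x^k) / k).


For f(x) = x/(1 - x) we have
sum_{k>=1} f(x^k) / k = sum_{k>=1} (1/k) * x^k / (1 - x^k) = sum_{k, m >= 1} x^(k m) / k,
which after exponentiating simplifies to
PE(x/(1 - x)) = prod_{k>=1} 1 / (1 - x^k).
This is the generating function for the partition function p(n), so the coefficient of x^33 is p(33).
Computing p(33) by dynamic programming over parts 1, 2, ..., 33: p(33) = 10143.

10143


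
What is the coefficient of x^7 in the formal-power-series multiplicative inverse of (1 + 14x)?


The inverse is 1/(1 + 14x). Apply the geometric identity 1/(1 - y) = sum_{k>=0} y^k with y = -14x:
1/(1 + 14x) = sum_{k>=0} (-14)^k x^k.
So the coefficient of x^7 is (-14)^7 = -105413504.

-105413504


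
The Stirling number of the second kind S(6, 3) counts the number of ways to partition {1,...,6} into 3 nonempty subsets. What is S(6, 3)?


Using the explicit formula S(n,k) = (1/k!) sum_{j=0}^{k} (-1)^(k-j) C(k,j) j^n:
S(6, 3) = 90
Equivalently, S(n,k) is n! times the coefficient of x^n in the EGF (e^x - 1)^k / k!.

90


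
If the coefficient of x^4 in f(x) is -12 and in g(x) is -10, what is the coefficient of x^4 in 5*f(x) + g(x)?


Scalar multiplication scales coefficients: 5 * -12 = -60.
Then add the g coefficient: -60 + -10
= -70

-70


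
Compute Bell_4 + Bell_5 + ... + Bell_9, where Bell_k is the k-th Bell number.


Recall Bell_k counts set partitions of a k-set (with Bell_0 = 1 by convention).
Bell_4 through Bell_9: 15, 52, 203, 877, 4140, 21147
Sum = 15 + 52 + 203 + 877 + 4140 + 21147 = 26434.

26434


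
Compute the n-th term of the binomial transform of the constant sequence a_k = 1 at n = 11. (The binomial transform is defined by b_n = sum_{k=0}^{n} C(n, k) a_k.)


With a_k = 1 for all k, b_n = sum_{k=0}^{n} C(n, k) = 2^n by the binomial theorem.
For n = 11: 2^11 = 2048.

2048


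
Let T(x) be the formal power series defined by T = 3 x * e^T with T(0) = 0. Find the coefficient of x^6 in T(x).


Apply the Lagrange inversion formula: if T = 3 x * phi(T) with phi(t) = e^t, then
[x^n] T = 3^n * (1/n) [t^(n-1)] phi(t)^n = 3^n * (1/n) [t^(n-1)] e^(n t) = 3^n * (1/n) * n^(n-1) / (n-1)! = 3^n * n^(n-1) / n!.
When c = 1 this is the Cayley count of rooted labeled trees on n vertices, divided by n!.
For n = 6: 3^6 * 6^5 / 6! = 729 * 7776/720 = 39366/5.

39366/5


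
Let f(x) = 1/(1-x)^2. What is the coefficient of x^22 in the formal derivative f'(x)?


Differentiate: d/dx [ 1/(1-x)^r ] = r / (1-x)^(r+1).
Here r = 2, so f'(x) = 2 / (1-x)^3.
The expansion of 1/(1-x)^(r+1) has coefficient of x^n equal to C(n+r, r).
So the coefficient of x^22 in f'(x) is
2 * C(24, 2) = 2 * 276 = 552

552


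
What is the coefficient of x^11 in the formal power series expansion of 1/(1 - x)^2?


The expansion 1/(1 - x)^r = sum_{k>=0} C(k + r - 1, r - 1) x^k follows from the multiset / negative-binomial theorem (or from repeated differentiation of the geometric series).
For r = 2 and k = 11:
C(12, 1) = 479001600 / (1 * 39916800) = 12.

12


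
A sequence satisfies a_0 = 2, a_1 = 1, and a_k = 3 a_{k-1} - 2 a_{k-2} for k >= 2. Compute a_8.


The characteristic equation is t^2 - 3 t + 2 = 0, with roots r_1 = 2 and r_2 = 1 (so c_1 = r_1 + r_2, c_2 = -r_1 r_2 as required).
One can use the closed form a_n = A r_1^n + B r_2^n, but direct iteration is more reliable:
a_0 = 2, a_1 = 1, a_2 = -1, a_3 = -5, a_4 = -13, a_5 = -29, a_6 = -61, a_7 = -125, a_8 = -253.
So a_8 = -253.

-253


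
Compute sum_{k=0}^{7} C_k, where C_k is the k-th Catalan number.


C_0 through C_7: 1, 1, 2, 5, 14, 42, 132, 429
Sum = 1 + 1 + 2 + 5 + 14 + 42 + 132 + 429
= 626

626


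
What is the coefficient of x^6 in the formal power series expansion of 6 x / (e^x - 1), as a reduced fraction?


The exponential generating function for Bernoulli numbers is
x / (e^x - 1) = sum_{k>=0} B_k x^k / k!.
So the coefficient of x^6 in 6 x / (e^x - 1) is 6 B_6 / 6!.
Computing: B_6 = 1/42, 6! = 720, giving
6 * 1/42 / 720 = 1/5040.

1/5040


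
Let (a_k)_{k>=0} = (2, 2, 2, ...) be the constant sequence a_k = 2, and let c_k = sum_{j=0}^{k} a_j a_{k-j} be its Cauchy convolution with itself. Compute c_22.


Since a_j = 2 for all j >= 0, the convolution sum becomes
c_k = sum_{j=0}^{k} 2 * 2 = 4 * (k + 1).
Equivalently, the generating function of (a_k) is 2/(1 - x) and its square is 4/(1 - x)^2 = sum_{k>=0} 4(k + 1) x^k.
For k = 22: 4 * 23 = 92.

92


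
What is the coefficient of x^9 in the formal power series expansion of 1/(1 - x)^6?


The negative binomial / multiset identity is
1/(1 - x)^r = sum_{k>=0} C(k + r - 1, r - 1) x^k.
Here r = 6 and k = 9, so the coefficient is
C(9 + 5, 5) = C(14, 5)
= 2002

2002


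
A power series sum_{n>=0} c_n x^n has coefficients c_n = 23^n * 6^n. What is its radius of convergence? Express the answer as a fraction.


By the root test (Cauchy-Hadamard), the radius is R = 1 / limsup_n |c_n|^(1/n).
Here |c_n|^(1/n) = (23^n * 6^n)^(1/n) = 23 * 6 = 138 for all n.
So R = 1/138 = 1/138.

1/138


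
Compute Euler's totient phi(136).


phi(n) counts integers in [1, n] coprime to n. Using the multiplicative formula phi(n) = n * prod_{p | n} (1 - 1/p):
136 = 2^3 * 17, so
phi(136) = 136 * (1 - 1/2) * (1 - 1/17) = 64.

64


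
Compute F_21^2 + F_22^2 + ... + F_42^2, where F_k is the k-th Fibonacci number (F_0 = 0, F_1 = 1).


There is a standard identity sum_{k=0}^{N} F_k^2 = F_N * F_{N+1} (proved inductively from the telescoping relation F_k^2 = F_k F_{k+1} - F_{k-1} F_k). Then
sum_{k=21}^{42} F_k^2 = F_42 F_43 - F_20 F_21.
Computing: F_42 = 267914296, F_43 = 433494437, F_20 = 6765, F_21 = 10946.
Sum = 267914296 * 433494437 - 6765 * 10946 = 116139356834721662.

116139356834721662


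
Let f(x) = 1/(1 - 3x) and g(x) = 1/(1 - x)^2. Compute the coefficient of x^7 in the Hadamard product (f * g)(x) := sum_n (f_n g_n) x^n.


f has coefficients f_k = 3^k. For g = 1/(1 - x)^2 the coefficient is g_k = C(k + 1, 1) = k + 1. The Hadamard coefficient is (f * g)_k = 3^k * (k + 1).
For k = 7: 3^7 * 8 = 2187 * 8 = 17496.

17496


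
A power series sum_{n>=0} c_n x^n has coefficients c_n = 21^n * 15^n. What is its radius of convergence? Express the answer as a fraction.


By the root test (Cauchy-Hadamard), the radius is R = 1 / limsup_n |c_n|^(1/n).
Here |c_n|^(1/n) = (21^n * 15^n)^(1/n) = 21 * 15 = 315 for all n.
So R = 1/315 = 1/315.

1/315


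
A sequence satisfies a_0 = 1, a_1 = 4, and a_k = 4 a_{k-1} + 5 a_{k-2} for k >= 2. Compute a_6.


The characteristic equation is t^2 - 4 t - 5 = 0, with roots r_1 = 5 and r_2 = -1 (so c_1 = r_1 + r_2, c_2 = -r_1 r_2 as required).
One can use the closed form a_n = A r_1^n + B r_2^n, but direct iteration is more reliable:
a_0 = 1, a_1 = 4, a_2 = 21, a_3 = 104, a_4 = 521, a_5 = 2604, a_6 = 13021.
So a_6 = 13021.

13021


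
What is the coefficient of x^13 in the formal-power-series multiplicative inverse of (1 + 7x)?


The inverse is 1/(1 + 7x). Apply the geometric identity 1/(1 - y) = sum_{k>=0} y^k with y = -7x:
1/(1 + 7x) = sum_{k>=0} (-7)^k x^k.
So the coefficient of x^13 is (-7)^13 = -96889010407.

-96889010407


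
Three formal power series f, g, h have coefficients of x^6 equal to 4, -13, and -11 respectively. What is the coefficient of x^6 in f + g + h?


Series addition is componentwise:
4 + -13 + -11
= -20

-20


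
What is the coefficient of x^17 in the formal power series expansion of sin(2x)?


The Maclaurin series is sin(t) = sum_{k>=0} (-1)^k t^(2k+1) / (2k+1)!, so substituting t = 2x, only odd powers of x are nonzero, with coefficient of x^(2k+1) equal to (-1)^k 2^(2k+1) / (2k+1)!.
Write 17 = 2*8 + 1, giving the coefficient (-1)^8 * 2^17 / 17! = 131072/355687428096000 = 4/10854718875.

4/10854718875


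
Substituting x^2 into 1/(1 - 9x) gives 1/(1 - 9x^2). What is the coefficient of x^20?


The coefficient of x^(2m) in 1/(1 - 9x^2) is 9^m.
With n = 20 = 2*10, the coefficient is 9^10 = 3486784401.

3486784401


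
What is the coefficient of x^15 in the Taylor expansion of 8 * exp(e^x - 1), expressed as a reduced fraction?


exp(e^x - 1) = sum_{k>=0} Bell_k x^k / k!, where Bell_k is the k-th Bell number.
So the coefficient of x^15 is 8 * Bell_15 / 15!.
Computing: Bell_15 = 1382958545 and 15! = 1307674368000, giving
8 * 1382958545/1307674368000 = 276591709/32691859200.

276591709/32691859200


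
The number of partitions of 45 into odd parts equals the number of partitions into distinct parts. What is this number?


Computing partitions of 45 into odd parts (1, 3, 5, ...):
Using the generating function prod_{k>=0} 1/(1-x^(2k+1)),
the count is 2048

2048


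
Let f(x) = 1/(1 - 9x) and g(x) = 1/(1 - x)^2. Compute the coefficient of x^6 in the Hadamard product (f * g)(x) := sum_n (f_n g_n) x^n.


f has coefficients f_k = 9^k. For g = 1/(1 - x)^2 the coefficient is g_k = C(k + 1, 1) = k + 1. The Hadamard coefficient is (f * g)_k = 9^k * (k + 1).
For k = 6: 9^6 * 7 = 531441 * 7 = 3720087.

3720087


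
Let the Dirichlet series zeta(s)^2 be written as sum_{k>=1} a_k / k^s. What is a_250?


The Dirichlet convolution of the constant function 1 with itself gives (1 * 1)(k) = sum_{d | k} 1 = d(k), the number of positive divisors of k.
Since zeta(s) = sum_{k>=1} 1/k^s, we have zeta(s)^2 = sum_{k>=1} d(k)/k^s, so a_k = d(k).
For k = 250: the divisors are 1, 2, 5, 10, 25, 50, 125, 250.
Count = 8.

8


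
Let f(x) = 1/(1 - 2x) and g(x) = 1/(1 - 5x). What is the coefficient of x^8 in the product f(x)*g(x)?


The coefficient of x^n in f*g is the Cauchy product: sum_{k=0}^{n} a^k * b^(n-k).
With a=2, b=5, n=8:
sum_{k=0}^{8} 2^k * 5^(8-k)
= 650871

650871
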